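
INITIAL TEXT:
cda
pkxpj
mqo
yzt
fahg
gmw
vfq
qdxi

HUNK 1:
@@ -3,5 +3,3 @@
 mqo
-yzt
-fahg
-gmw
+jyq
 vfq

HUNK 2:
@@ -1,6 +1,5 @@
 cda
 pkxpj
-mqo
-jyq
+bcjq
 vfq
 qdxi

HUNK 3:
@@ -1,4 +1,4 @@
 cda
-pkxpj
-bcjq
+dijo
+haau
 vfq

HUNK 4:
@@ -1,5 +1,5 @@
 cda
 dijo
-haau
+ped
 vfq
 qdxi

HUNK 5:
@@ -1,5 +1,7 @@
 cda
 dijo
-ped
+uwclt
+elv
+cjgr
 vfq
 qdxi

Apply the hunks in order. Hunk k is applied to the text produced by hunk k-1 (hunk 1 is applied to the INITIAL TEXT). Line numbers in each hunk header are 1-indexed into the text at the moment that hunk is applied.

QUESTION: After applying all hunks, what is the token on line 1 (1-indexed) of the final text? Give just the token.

Answer: cda

Derivation:
Hunk 1: at line 3 remove [yzt,fahg,gmw] add [jyq] -> 6 lines: cda pkxpj mqo jyq vfq qdxi
Hunk 2: at line 1 remove [mqo,jyq] add [bcjq] -> 5 lines: cda pkxpj bcjq vfq qdxi
Hunk 3: at line 1 remove [pkxpj,bcjq] add [dijo,haau] -> 5 lines: cda dijo haau vfq qdxi
Hunk 4: at line 1 remove [haau] add [ped] -> 5 lines: cda dijo ped vfq qdxi
Hunk 5: at line 1 remove [ped] add [uwclt,elv,cjgr] -> 7 lines: cda dijo uwclt elv cjgr vfq qdxi
Final line 1: cda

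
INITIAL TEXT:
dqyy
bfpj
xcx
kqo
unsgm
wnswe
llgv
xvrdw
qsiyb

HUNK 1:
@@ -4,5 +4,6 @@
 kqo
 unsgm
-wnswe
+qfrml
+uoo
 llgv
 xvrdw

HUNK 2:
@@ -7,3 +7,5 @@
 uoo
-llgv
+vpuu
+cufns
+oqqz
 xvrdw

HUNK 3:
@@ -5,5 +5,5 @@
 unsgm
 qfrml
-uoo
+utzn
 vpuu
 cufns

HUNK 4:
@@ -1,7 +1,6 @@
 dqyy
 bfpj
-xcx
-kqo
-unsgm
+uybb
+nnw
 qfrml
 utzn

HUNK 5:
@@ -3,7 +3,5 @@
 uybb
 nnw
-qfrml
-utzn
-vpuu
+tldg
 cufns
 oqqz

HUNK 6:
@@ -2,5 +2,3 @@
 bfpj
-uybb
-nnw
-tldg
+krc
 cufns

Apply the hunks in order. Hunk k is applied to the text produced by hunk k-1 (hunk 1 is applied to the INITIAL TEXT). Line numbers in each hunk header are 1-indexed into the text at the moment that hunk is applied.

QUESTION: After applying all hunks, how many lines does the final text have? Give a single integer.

Answer: 7

Derivation:
Hunk 1: at line 4 remove [wnswe] add [qfrml,uoo] -> 10 lines: dqyy bfpj xcx kqo unsgm qfrml uoo llgv xvrdw qsiyb
Hunk 2: at line 7 remove [llgv] add [vpuu,cufns,oqqz] -> 12 lines: dqyy bfpj xcx kqo unsgm qfrml uoo vpuu cufns oqqz xvrdw qsiyb
Hunk 3: at line 5 remove [uoo] add [utzn] -> 12 lines: dqyy bfpj xcx kqo unsgm qfrml utzn vpuu cufns oqqz xvrdw qsiyb
Hunk 4: at line 1 remove [xcx,kqo,unsgm] add [uybb,nnw] -> 11 lines: dqyy bfpj uybb nnw qfrml utzn vpuu cufns oqqz xvrdw qsiyb
Hunk 5: at line 3 remove [qfrml,utzn,vpuu] add [tldg] -> 9 lines: dqyy bfpj uybb nnw tldg cufns oqqz xvrdw qsiyb
Hunk 6: at line 2 remove [uybb,nnw,tldg] add [krc] -> 7 lines: dqyy bfpj krc cufns oqqz xvrdw qsiyb
Final line count: 7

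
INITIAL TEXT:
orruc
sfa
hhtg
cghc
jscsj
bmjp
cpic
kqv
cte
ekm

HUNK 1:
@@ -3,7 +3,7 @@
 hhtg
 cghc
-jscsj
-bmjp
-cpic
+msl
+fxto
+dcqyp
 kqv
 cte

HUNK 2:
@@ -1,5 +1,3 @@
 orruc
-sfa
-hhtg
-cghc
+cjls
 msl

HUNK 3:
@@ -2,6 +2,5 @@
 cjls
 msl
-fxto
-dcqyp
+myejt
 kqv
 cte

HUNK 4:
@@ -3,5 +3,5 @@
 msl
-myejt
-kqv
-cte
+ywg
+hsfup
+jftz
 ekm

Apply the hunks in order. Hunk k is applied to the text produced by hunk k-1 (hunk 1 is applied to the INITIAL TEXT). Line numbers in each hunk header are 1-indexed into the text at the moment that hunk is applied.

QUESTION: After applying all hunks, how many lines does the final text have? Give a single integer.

Hunk 1: at line 3 remove [jscsj,bmjp,cpic] add [msl,fxto,dcqyp] -> 10 lines: orruc sfa hhtg cghc msl fxto dcqyp kqv cte ekm
Hunk 2: at line 1 remove [sfa,hhtg,cghc] add [cjls] -> 8 lines: orruc cjls msl fxto dcqyp kqv cte ekm
Hunk 3: at line 2 remove [fxto,dcqyp] add [myejt] -> 7 lines: orruc cjls msl myejt kqv cte ekm
Hunk 4: at line 3 remove [myejt,kqv,cte] add [ywg,hsfup,jftz] -> 7 lines: orruc cjls msl ywg hsfup jftz ekm
Final line count: 7

Answer: 7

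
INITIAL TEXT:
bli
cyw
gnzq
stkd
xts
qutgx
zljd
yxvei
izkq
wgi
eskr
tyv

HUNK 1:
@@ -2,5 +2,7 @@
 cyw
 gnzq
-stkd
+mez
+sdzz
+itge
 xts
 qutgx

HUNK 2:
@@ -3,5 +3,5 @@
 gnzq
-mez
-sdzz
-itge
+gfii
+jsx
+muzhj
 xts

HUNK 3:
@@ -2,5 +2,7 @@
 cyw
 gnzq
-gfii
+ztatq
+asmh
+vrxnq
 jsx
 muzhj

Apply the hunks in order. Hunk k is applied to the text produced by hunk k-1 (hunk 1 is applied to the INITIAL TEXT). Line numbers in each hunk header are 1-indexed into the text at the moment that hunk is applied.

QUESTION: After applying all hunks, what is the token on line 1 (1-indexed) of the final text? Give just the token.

Answer: bli

Derivation:
Hunk 1: at line 2 remove [stkd] add [mez,sdzz,itge] -> 14 lines: bli cyw gnzq mez sdzz itge xts qutgx zljd yxvei izkq wgi eskr tyv
Hunk 2: at line 3 remove [mez,sdzz,itge] add [gfii,jsx,muzhj] -> 14 lines: bli cyw gnzq gfii jsx muzhj xts qutgx zljd yxvei izkq wgi eskr tyv
Hunk 3: at line 2 remove [gfii] add [ztatq,asmh,vrxnq] -> 16 lines: bli cyw gnzq ztatq asmh vrxnq jsx muzhj xts qutgx zljd yxvei izkq wgi eskr tyv
Final line 1: bli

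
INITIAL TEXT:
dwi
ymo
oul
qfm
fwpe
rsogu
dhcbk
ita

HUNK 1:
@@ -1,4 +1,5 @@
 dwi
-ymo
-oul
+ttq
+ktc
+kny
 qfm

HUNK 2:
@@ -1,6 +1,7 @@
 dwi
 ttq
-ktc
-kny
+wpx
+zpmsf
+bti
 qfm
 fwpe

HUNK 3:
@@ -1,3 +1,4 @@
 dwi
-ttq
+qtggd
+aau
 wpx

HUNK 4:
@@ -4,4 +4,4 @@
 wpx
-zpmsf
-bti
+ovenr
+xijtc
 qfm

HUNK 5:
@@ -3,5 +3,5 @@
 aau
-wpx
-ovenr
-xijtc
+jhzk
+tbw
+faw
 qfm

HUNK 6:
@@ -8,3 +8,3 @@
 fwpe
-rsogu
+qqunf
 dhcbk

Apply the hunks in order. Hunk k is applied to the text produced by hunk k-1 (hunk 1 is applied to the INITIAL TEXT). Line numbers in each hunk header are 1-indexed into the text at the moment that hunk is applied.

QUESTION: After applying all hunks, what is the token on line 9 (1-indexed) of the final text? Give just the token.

Answer: qqunf

Derivation:
Hunk 1: at line 1 remove [ymo,oul] add [ttq,ktc,kny] -> 9 lines: dwi ttq ktc kny qfm fwpe rsogu dhcbk ita
Hunk 2: at line 1 remove [ktc,kny] add [wpx,zpmsf,bti] -> 10 lines: dwi ttq wpx zpmsf bti qfm fwpe rsogu dhcbk ita
Hunk 3: at line 1 remove [ttq] add [qtggd,aau] -> 11 lines: dwi qtggd aau wpx zpmsf bti qfm fwpe rsogu dhcbk ita
Hunk 4: at line 4 remove [zpmsf,bti] add [ovenr,xijtc] -> 11 lines: dwi qtggd aau wpx ovenr xijtc qfm fwpe rsogu dhcbk ita
Hunk 5: at line 3 remove [wpx,ovenr,xijtc] add [jhzk,tbw,faw] -> 11 lines: dwi qtggd aau jhzk tbw faw qfm fwpe rsogu dhcbk ita
Hunk 6: at line 8 remove [rsogu] add [qqunf] -> 11 lines: dwi qtggd aau jhzk tbw faw qfm fwpe qqunf dhcbk ita
Final line 9: qqunf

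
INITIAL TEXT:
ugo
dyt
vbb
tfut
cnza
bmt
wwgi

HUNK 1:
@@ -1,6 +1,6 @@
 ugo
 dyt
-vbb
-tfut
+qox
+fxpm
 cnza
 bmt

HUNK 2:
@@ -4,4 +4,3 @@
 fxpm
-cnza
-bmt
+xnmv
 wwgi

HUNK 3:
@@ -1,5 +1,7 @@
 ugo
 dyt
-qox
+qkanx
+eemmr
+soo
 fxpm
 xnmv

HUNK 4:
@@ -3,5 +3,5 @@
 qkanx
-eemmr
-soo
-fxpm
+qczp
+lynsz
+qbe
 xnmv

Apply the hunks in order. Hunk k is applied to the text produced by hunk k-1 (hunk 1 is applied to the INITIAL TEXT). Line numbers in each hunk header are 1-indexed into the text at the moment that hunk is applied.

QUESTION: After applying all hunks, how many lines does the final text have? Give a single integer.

Hunk 1: at line 1 remove [vbb,tfut] add [qox,fxpm] -> 7 lines: ugo dyt qox fxpm cnza bmt wwgi
Hunk 2: at line 4 remove [cnza,bmt] add [xnmv] -> 6 lines: ugo dyt qox fxpm xnmv wwgi
Hunk 3: at line 1 remove [qox] add [qkanx,eemmr,soo] -> 8 lines: ugo dyt qkanx eemmr soo fxpm xnmv wwgi
Hunk 4: at line 3 remove [eemmr,soo,fxpm] add [qczp,lynsz,qbe] -> 8 lines: ugo dyt qkanx qczp lynsz qbe xnmv wwgi
Final line count: 8

Answer: 8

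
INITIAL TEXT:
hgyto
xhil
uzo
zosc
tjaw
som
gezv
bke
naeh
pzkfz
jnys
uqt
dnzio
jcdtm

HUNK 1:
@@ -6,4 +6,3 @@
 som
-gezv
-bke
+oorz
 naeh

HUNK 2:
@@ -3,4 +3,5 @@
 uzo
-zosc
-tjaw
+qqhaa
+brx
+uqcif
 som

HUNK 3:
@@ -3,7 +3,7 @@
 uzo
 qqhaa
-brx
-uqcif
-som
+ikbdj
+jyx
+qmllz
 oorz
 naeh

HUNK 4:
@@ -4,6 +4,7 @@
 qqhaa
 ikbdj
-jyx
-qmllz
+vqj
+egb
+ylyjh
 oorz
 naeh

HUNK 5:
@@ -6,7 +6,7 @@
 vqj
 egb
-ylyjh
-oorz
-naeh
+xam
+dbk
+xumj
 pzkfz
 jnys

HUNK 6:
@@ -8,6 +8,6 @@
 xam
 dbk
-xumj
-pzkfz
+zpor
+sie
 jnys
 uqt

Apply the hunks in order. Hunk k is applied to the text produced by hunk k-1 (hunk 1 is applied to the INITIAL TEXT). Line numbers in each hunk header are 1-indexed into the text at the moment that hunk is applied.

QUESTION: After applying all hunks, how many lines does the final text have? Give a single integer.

Hunk 1: at line 6 remove [gezv,bke] add [oorz] -> 13 lines: hgyto xhil uzo zosc tjaw som oorz naeh pzkfz jnys uqt dnzio jcdtm
Hunk 2: at line 3 remove [zosc,tjaw] add [qqhaa,brx,uqcif] -> 14 lines: hgyto xhil uzo qqhaa brx uqcif som oorz naeh pzkfz jnys uqt dnzio jcdtm
Hunk 3: at line 3 remove [brx,uqcif,som] add [ikbdj,jyx,qmllz] -> 14 lines: hgyto xhil uzo qqhaa ikbdj jyx qmllz oorz naeh pzkfz jnys uqt dnzio jcdtm
Hunk 4: at line 4 remove [jyx,qmllz] add [vqj,egb,ylyjh] -> 15 lines: hgyto xhil uzo qqhaa ikbdj vqj egb ylyjh oorz naeh pzkfz jnys uqt dnzio jcdtm
Hunk 5: at line 6 remove [ylyjh,oorz,naeh] add [xam,dbk,xumj] -> 15 lines: hgyto xhil uzo qqhaa ikbdj vqj egb xam dbk xumj pzkfz jnys uqt dnzio jcdtm
Hunk 6: at line 8 remove [xumj,pzkfz] add [zpor,sie] -> 15 lines: hgyto xhil uzo qqhaa ikbdj vqj egb xam dbk zpor sie jnys uqt dnzio jcdtm
Final line count: 15

Answer: 15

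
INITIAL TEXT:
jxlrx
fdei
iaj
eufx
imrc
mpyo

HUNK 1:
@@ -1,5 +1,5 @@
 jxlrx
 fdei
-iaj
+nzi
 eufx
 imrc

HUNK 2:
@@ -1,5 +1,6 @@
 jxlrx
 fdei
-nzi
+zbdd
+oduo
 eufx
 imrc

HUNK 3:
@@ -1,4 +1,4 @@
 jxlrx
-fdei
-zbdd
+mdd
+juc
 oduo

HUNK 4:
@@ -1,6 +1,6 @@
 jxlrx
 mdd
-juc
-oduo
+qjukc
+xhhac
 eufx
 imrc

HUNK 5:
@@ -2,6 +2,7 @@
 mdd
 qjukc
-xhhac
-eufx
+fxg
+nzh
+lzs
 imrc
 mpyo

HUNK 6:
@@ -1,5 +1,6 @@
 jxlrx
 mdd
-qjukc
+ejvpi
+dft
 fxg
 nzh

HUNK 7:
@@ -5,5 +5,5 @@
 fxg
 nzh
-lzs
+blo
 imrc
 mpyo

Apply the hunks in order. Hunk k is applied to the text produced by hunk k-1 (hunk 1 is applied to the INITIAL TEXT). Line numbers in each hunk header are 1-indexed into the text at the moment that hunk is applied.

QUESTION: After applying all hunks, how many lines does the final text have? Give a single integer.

Answer: 9

Derivation:
Hunk 1: at line 1 remove [iaj] add [nzi] -> 6 lines: jxlrx fdei nzi eufx imrc mpyo
Hunk 2: at line 1 remove [nzi] add [zbdd,oduo] -> 7 lines: jxlrx fdei zbdd oduo eufx imrc mpyo
Hunk 3: at line 1 remove [fdei,zbdd] add [mdd,juc] -> 7 lines: jxlrx mdd juc oduo eufx imrc mpyo
Hunk 4: at line 1 remove [juc,oduo] add [qjukc,xhhac] -> 7 lines: jxlrx mdd qjukc xhhac eufx imrc mpyo
Hunk 5: at line 2 remove [xhhac,eufx] add [fxg,nzh,lzs] -> 8 lines: jxlrx mdd qjukc fxg nzh lzs imrc mpyo
Hunk 6: at line 1 remove [qjukc] add [ejvpi,dft] -> 9 lines: jxlrx mdd ejvpi dft fxg nzh lzs imrc mpyo
Hunk 7: at line 5 remove [lzs] add [blo] -> 9 lines: jxlrx mdd ejvpi dft fxg nzh blo imrc mpyo
Final line count: 9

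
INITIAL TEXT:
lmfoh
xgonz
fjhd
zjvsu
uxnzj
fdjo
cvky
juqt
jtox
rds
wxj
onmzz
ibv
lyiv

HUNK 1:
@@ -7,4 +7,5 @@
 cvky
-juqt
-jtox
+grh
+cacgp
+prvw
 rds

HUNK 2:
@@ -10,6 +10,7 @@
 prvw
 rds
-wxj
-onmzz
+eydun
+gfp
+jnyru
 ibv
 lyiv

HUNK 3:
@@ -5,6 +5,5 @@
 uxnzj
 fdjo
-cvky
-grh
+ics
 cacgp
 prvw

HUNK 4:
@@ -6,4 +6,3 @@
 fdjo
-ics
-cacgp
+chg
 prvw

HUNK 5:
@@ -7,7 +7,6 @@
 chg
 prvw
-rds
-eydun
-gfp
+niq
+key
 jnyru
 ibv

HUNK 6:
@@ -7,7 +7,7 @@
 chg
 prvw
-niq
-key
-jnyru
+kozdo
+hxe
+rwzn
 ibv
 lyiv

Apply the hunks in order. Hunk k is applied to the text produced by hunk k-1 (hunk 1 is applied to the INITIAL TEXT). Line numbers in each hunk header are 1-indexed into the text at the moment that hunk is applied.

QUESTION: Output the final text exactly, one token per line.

Hunk 1: at line 7 remove [juqt,jtox] add [grh,cacgp,prvw] -> 15 lines: lmfoh xgonz fjhd zjvsu uxnzj fdjo cvky grh cacgp prvw rds wxj onmzz ibv lyiv
Hunk 2: at line 10 remove [wxj,onmzz] add [eydun,gfp,jnyru] -> 16 lines: lmfoh xgonz fjhd zjvsu uxnzj fdjo cvky grh cacgp prvw rds eydun gfp jnyru ibv lyiv
Hunk 3: at line 5 remove [cvky,grh] add [ics] -> 15 lines: lmfoh xgonz fjhd zjvsu uxnzj fdjo ics cacgp prvw rds eydun gfp jnyru ibv lyiv
Hunk 4: at line 6 remove [ics,cacgp] add [chg] -> 14 lines: lmfoh xgonz fjhd zjvsu uxnzj fdjo chg prvw rds eydun gfp jnyru ibv lyiv
Hunk 5: at line 7 remove [rds,eydun,gfp] add [niq,key] -> 13 lines: lmfoh xgonz fjhd zjvsu uxnzj fdjo chg prvw niq key jnyru ibv lyiv
Hunk 6: at line 7 remove [niq,key,jnyru] add [kozdo,hxe,rwzn] -> 13 lines: lmfoh xgonz fjhd zjvsu uxnzj fdjo chg prvw kozdo hxe rwzn ibv lyiv

Answer: lmfoh
xgonz
fjhd
zjvsu
uxnzj
fdjo
chg
prvw
kozdo
hxe
rwzn
ibv
lyiv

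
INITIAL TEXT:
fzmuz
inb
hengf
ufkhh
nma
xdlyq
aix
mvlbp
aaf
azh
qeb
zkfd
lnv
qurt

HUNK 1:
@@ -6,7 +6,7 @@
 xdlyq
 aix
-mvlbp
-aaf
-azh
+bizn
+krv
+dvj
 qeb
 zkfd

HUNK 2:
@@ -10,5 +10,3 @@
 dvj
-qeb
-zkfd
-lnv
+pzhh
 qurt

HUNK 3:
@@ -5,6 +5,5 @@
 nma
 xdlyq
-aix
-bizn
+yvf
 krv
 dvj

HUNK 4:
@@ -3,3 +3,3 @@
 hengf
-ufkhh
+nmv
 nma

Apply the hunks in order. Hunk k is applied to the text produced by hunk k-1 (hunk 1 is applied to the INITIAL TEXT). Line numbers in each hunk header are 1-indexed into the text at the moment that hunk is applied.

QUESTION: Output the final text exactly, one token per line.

Hunk 1: at line 6 remove [mvlbp,aaf,azh] add [bizn,krv,dvj] -> 14 lines: fzmuz inb hengf ufkhh nma xdlyq aix bizn krv dvj qeb zkfd lnv qurt
Hunk 2: at line 10 remove [qeb,zkfd,lnv] add [pzhh] -> 12 lines: fzmuz inb hengf ufkhh nma xdlyq aix bizn krv dvj pzhh qurt
Hunk 3: at line 5 remove [aix,bizn] add [yvf] -> 11 lines: fzmuz inb hengf ufkhh nma xdlyq yvf krv dvj pzhh qurt
Hunk 4: at line 3 remove [ufkhh] add [nmv] -> 11 lines: fzmuz inb hengf nmv nma xdlyq yvf krv dvj pzhh qurt

Answer: fzmuz
inb
hengf
nmv
nma
xdlyq
yvf
krv
dvj
pzhh
qurt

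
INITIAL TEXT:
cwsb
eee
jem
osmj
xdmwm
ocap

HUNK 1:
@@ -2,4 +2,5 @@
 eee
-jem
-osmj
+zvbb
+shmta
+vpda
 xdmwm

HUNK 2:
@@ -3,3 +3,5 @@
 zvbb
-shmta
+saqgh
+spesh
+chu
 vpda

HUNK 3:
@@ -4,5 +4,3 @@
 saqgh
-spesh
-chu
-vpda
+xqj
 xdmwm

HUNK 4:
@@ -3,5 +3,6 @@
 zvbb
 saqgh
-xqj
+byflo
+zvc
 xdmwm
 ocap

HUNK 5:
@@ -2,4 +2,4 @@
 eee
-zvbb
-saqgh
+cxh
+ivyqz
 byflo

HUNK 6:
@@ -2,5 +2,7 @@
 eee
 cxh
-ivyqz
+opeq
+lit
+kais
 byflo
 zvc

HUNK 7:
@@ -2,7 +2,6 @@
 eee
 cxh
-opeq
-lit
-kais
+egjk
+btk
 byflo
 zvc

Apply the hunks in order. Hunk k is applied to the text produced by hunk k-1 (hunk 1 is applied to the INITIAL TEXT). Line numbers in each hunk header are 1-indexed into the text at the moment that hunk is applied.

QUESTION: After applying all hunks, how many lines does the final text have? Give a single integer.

Answer: 9

Derivation:
Hunk 1: at line 2 remove [jem,osmj] add [zvbb,shmta,vpda] -> 7 lines: cwsb eee zvbb shmta vpda xdmwm ocap
Hunk 2: at line 3 remove [shmta] add [saqgh,spesh,chu] -> 9 lines: cwsb eee zvbb saqgh spesh chu vpda xdmwm ocap
Hunk 3: at line 4 remove [spesh,chu,vpda] add [xqj] -> 7 lines: cwsb eee zvbb saqgh xqj xdmwm ocap
Hunk 4: at line 3 remove [xqj] add [byflo,zvc] -> 8 lines: cwsb eee zvbb saqgh byflo zvc xdmwm ocap
Hunk 5: at line 2 remove [zvbb,saqgh] add [cxh,ivyqz] -> 8 lines: cwsb eee cxh ivyqz byflo zvc xdmwm ocap
Hunk 6: at line 2 remove [ivyqz] add [opeq,lit,kais] -> 10 lines: cwsb eee cxh opeq lit kais byflo zvc xdmwm ocap
Hunk 7: at line 2 remove [opeq,lit,kais] add [egjk,btk] -> 9 lines: cwsb eee cxh egjk btk byflo zvc xdmwm ocap
Final line count: 9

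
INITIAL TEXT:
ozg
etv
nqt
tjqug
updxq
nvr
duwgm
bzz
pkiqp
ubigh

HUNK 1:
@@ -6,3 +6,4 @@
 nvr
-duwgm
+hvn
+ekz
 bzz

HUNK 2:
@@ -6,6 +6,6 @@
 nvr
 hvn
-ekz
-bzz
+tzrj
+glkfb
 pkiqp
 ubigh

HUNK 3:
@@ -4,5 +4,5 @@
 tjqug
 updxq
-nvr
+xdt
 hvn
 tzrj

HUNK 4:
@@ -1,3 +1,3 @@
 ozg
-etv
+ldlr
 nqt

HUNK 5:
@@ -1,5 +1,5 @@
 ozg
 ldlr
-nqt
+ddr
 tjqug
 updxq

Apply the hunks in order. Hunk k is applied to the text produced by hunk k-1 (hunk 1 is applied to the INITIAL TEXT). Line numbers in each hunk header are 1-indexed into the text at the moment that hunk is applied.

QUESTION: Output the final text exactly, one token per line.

Answer: ozg
ldlr
ddr
tjqug
updxq
xdt
hvn
tzrj
glkfb
pkiqp
ubigh

Derivation:
Hunk 1: at line 6 remove [duwgm] add [hvn,ekz] -> 11 lines: ozg etv nqt tjqug updxq nvr hvn ekz bzz pkiqp ubigh
Hunk 2: at line 6 remove [ekz,bzz] add [tzrj,glkfb] -> 11 lines: ozg etv nqt tjqug updxq nvr hvn tzrj glkfb pkiqp ubigh
Hunk 3: at line 4 remove [nvr] add [xdt] -> 11 lines: ozg etv nqt tjqug updxq xdt hvn tzrj glkfb pkiqp ubigh
Hunk 4: at line 1 remove [etv] add [ldlr] -> 11 lines: ozg ldlr nqt tjqug updxq xdt hvn tzrj glkfb pkiqp ubigh
Hunk 5: at line 1 remove [nqt] add [ddr] -> 11 lines: ozg ldlr ddr tjqug updxq xdt hvn tzrj glkfb pkiqp ubigh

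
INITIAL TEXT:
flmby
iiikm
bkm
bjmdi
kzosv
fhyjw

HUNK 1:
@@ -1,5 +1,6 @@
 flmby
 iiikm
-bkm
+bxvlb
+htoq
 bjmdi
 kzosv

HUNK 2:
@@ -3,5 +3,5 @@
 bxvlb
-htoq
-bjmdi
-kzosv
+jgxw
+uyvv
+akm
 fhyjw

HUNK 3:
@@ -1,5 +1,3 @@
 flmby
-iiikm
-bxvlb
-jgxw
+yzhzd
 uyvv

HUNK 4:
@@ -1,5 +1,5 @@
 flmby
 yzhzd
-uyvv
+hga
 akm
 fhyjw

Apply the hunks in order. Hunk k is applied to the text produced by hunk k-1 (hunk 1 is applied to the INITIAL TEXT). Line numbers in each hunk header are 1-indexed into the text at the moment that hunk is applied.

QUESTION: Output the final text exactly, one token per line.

Hunk 1: at line 1 remove [bkm] add [bxvlb,htoq] -> 7 lines: flmby iiikm bxvlb htoq bjmdi kzosv fhyjw
Hunk 2: at line 3 remove [htoq,bjmdi,kzosv] add [jgxw,uyvv,akm] -> 7 lines: flmby iiikm bxvlb jgxw uyvv akm fhyjw
Hunk 3: at line 1 remove [iiikm,bxvlb,jgxw] add [yzhzd] -> 5 lines: flmby yzhzd uyvv akm fhyjw
Hunk 4: at line 1 remove [uyvv] add [hga] -> 5 lines: flmby yzhzd hga akm fhyjw

Answer: flmby
yzhzd
hga
akm
fhyjw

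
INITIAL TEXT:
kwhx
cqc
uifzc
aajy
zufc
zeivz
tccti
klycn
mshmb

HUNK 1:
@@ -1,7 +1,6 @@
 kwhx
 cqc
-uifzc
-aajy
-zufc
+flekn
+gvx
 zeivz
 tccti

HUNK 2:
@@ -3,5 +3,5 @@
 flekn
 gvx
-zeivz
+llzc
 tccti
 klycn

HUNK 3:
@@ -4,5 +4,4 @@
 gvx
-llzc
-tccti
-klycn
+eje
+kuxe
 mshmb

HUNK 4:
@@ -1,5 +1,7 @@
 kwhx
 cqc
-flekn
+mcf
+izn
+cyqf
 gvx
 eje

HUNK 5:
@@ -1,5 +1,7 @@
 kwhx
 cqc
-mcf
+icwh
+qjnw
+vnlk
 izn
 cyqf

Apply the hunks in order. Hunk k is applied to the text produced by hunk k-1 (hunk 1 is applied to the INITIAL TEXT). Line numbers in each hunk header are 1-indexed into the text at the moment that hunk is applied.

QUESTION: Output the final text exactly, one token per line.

Hunk 1: at line 1 remove [uifzc,aajy,zufc] add [flekn,gvx] -> 8 lines: kwhx cqc flekn gvx zeivz tccti klycn mshmb
Hunk 2: at line 3 remove [zeivz] add [llzc] -> 8 lines: kwhx cqc flekn gvx llzc tccti klycn mshmb
Hunk 3: at line 4 remove [llzc,tccti,klycn] add [eje,kuxe] -> 7 lines: kwhx cqc flekn gvx eje kuxe mshmb
Hunk 4: at line 1 remove [flekn] add [mcf,izn,cyqf] -> 9 lines: kwhx cqc mcf izn cyqf gvx eje kuxe mshmb
Hunk 5: at line 1 remove [mcf] add [icwh,qjnw,vnlk] -> 11 lines: kwhx cqc icwh qjnw vnlk izn cyqf gvx eje kuxe mshmb

Answer: kwhx
cqc
icwh
qjnw
vnlk
izn
cyqf
gvx
eje
kuxe
mshmb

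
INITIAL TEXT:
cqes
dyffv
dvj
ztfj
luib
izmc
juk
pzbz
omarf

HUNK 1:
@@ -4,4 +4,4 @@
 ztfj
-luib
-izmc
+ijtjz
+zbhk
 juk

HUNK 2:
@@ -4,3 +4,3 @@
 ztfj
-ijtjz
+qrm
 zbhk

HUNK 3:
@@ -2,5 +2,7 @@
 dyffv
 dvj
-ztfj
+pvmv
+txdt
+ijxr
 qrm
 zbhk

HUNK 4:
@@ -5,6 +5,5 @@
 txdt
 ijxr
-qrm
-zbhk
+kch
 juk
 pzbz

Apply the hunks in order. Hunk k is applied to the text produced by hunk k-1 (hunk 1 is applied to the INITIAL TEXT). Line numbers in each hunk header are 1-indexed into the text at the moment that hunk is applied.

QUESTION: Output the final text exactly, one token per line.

Answer: cqes
dyffv
dvj
pvmv
txdt
ijxr
kch
juk
pzbz
omarf

Derivation:
Hunk 1: at line 4 remove [luib,izmc] add [ijtjz,zbhk] -> 9 lines: cqes dyffv dvj ztfj ijtjz zbhk juk pzbz omarf
Hunk 2: at line 4 remove [ijtjz] add [qrm] -> 9 lines: cqes dyffv dvj ztfj qrm zbhk juk pzbz omarf
Hunk 3: at line 2 remove [ztfj] add [pvmv,txdt,ijxr] -> 11 lines: cqes dyffv dvj pvmv txdt ijxr qrm zbhk juk pzbz omarf
Hunk 4: at line 5 remove [qrm,zbhk] add [kch] -> 10 lines: cqes dyffv dvj pvmv txdt ijxr kch juk pzbz omarf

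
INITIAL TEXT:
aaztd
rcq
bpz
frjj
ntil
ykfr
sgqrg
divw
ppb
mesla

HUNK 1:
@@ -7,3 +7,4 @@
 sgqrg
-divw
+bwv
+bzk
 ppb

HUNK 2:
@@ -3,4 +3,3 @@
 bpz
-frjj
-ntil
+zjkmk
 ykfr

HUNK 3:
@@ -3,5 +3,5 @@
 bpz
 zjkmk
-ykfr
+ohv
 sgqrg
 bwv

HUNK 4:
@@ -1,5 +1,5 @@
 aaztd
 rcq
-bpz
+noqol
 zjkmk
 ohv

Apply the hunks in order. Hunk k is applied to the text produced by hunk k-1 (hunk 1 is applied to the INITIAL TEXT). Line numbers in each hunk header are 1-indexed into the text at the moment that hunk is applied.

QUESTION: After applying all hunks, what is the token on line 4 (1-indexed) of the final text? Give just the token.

Hunk 1: at line 7 remove [divw] add [bwv,bzk] -> 11 lines: aaztd rcq bpz frjj ntil ykfr sgqrg bwv bzk ppb mesla
Hunk 2: at line 3 remove [frjj,ntil] add [zjkmk] -> 10 lines: aaztd rcq bpz zjkmk ykfr sgqrg bwv bzk ppb mesla
Hunk 3: at line 3 remove [ykfr] add [ohv] -> 10 lines: aaztd rcq bpz zjkmk ohv sgqrg bwv bzk ppb mesla
Hunk 4: at line 1 remove [bpz] add [noqol] -> 10 lines: aaztd rcq noqol zjkmk ohv sgqrg bwv bzk ppb mesla
Final line 4: zjkmk

Answer: zjkmk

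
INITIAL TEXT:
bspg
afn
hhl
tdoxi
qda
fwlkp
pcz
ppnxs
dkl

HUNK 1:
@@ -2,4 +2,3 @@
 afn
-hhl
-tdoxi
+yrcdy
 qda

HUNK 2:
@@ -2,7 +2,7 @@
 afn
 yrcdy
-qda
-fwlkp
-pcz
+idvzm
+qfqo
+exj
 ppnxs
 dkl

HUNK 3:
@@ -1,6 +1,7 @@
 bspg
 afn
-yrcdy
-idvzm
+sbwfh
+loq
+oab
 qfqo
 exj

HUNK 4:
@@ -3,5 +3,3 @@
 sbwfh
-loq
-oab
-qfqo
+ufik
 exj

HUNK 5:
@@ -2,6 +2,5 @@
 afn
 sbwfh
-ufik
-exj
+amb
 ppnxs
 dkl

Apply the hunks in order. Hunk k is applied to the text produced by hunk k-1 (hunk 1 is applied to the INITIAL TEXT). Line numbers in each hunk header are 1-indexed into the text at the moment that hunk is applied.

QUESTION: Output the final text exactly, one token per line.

Hunk 1: at line 2 remove [hhl,tdoxi] add [yrcdy] -> 8 lines: bspg afn yrcdy qda fwlkp pcz ppnxs dkl
Hunk 2: at line 2 remove [qda,fwlkp,pcz] add [idvzm,qfqo,exj] -> 8 lines: bspg afn yrcdy idvzm qfqo exj ppnxs dkl
Hunk 3: at line 1 remove [yrcdy,idvzm] add [sbwfh,loq,oab] -> 9 lines: bspg afn sbwfh loq oab qfqo exj ppnxs dkl
Hunk 4: at line 3 remove [loq,oab,qfqo] add [ufik] -> 7 lines: bspg afn sbwfh ufik exj ppnxs dkl
Hunk 5: at line 2 remove [ufik,exj] add [amb] -> 6 lines: bspg afn sbwfh amb ppnxs dkl

Answer: bspg
afn
sbwfh
amb
ppnxs
dkl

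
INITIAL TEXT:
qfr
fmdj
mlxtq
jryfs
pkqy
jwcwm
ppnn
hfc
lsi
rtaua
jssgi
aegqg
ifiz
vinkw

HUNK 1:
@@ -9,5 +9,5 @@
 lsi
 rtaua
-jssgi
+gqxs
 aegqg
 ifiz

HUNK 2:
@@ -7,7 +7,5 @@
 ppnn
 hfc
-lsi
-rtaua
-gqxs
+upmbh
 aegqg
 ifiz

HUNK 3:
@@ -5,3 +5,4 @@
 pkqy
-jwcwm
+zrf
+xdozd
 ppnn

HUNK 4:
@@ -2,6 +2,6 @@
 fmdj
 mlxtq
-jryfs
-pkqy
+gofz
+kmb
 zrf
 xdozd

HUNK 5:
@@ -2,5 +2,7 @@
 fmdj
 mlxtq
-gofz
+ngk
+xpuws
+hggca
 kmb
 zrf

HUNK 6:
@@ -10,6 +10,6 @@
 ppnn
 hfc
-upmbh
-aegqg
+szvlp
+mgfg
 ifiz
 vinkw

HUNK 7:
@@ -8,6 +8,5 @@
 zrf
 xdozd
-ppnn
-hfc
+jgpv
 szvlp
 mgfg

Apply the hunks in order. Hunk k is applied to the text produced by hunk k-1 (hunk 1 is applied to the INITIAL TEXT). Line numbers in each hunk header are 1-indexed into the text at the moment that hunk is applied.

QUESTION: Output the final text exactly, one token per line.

Answer: qfr
fmdj
mlxtq
ngk
xpuws
hggca
kmb
zrf
xdozd
jgpv
szvlp
mgfg
ifiz
vinkw

Derivation:
Hunk 1: at line 9 remove [jssgi] add [gqxs] -> 14 lines: qfr fmdj mlxtq jryfs pkqy jwcwm ppnn hfc lsi rtaua gqxs aegqg ifiz vinkw
Hunk 2: at line 7 remove [lsi,rtaua,gqxs] add [upmbh] -> 12 lines: qfr fmdj mlxtq jryfs pkqy jwcwm ppnn hfc upmbh aegqg ifiz vinkw
Hunk 3: at line 5 remove [jwcwm] add [zrf,xdozd] -> 13 lines: qfr fmdj mlxtq jryfs pkqy zrf xdozd ppnn hfc upmbh aegqg ifiz vinkw
Hunk 4: at line 2 remove [jryfs,pkqy] add [gofz,kmb] -> 13 lines: qfr fmdj mlxtq gofz kmb zrf xdozd ppnn hfc upmbh aegqg ifiz vinkw
Hunk 5: at line 2 remove [gofz] add [ngk,xpuws,hggca] -> 15 lines: qfr fmdj mlxtq ngk xpuws hggca kmb zrf xdozd ppnn hfc upmbh aegqg ifiz vinkw
Hunk 6: at line 10 remove [upmbh,aegqg] add [szvlp,mgfg] -> 15 lines: qfr fmdj mlxtq ngk xpuws hggca kmb zrf xdozd ppnn hfc szvlp mgfg ifiz vinkw
Hunk 7: at line 8 remove [ppnn,hfc] add [jgpv] -> 14 lines: qfr fmdj mlxtq ngk xpuws hggca kmb zrf xdozd jgpv szvlp mgfg ifiz vinkw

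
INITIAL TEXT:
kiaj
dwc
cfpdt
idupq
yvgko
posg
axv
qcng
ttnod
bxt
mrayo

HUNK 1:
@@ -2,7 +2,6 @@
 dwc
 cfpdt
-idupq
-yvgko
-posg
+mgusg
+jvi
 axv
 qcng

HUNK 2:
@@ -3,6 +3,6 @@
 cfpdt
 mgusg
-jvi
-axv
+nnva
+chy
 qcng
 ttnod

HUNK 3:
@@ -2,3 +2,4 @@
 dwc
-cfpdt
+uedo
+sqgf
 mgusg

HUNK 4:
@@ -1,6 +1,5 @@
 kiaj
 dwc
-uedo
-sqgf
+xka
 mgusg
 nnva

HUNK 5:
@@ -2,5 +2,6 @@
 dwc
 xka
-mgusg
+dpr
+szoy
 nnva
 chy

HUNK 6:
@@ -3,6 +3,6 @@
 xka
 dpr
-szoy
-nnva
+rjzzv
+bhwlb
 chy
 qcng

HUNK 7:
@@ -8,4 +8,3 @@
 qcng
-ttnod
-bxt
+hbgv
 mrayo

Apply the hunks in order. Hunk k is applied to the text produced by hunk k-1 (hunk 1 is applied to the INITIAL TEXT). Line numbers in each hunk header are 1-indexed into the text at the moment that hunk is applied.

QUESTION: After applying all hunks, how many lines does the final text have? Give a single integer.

Hunk 1: at line 2 remove [idupq,yvgko,posg] add [mgusg,jvi] -> 10 lines: kiaj dwc cfpdt mgusg jvi axv qcng ttnod bxt mrayo
Hunk 2: at line 3 remove [jvi,axv] add [nnva,chy] -> 10 lines: kiaj dwc cfpdt mgusg nnva chy qcng ttnod bxt mrayo
Hunk 3: at line 2 remove [cfpdt] add [uedo,sqgf] -> 11 lines: kiaj dwc uedo sqgf mgusg nnva chy qcng ttnod bxt mrayo
Hunk 4: at line 1 remove [uedo,sqgf] add [xka] -> 10 lines: kiaj dwc xka mgusg nnva chy qcng ttnod bxt mrayo
Hunk 5: at line 2 remove [mgusg] add [dpr,szoy] -> 11 lines: kiaj dwc xka dpr szoy nnva chy qcng ttnod bxt mrayo
Hunk 6: at line 3 remove [szoy,nnva] add [rjzzv,bhwlb] -> 11 lines: kiaj dwc xka dpr rjzzv bhwlb chy qcng ttnod bxt mrayo
Hunk 7: at line 8 remove [ttnod,bxt] add [hbgv] -> 10 lines: kiaj dwc xka dpr rjzzv bhwlb chy qcng hbgv mrayo
Final line count: 10

Answer: 10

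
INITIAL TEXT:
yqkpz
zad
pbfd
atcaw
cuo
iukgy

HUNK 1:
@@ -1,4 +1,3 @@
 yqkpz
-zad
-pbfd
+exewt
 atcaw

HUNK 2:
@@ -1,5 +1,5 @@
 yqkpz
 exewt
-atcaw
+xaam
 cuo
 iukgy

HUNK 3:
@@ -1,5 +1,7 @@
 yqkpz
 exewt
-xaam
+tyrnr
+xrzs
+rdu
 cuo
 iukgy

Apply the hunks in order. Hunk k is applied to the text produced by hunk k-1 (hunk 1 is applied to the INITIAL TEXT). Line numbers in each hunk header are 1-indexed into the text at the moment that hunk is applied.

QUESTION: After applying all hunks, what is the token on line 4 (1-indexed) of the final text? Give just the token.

Answer: xrzs

Derivation:
Hunk 1: at line 1 remove [zad,pbfd] add [exewt] -> 5 lines: yqkpz exewt atcaw cuo iukgy
Hunk 2: at line 1 remove [atcaw] add [xaam] -> 5 lines: yqkpz exewt xaam cuo iukgy
Hunk 3: at line 1 remove [xaam] add [tyrnr,xrzs,rdu] -> 7 lines: yqkpz exewt tyrnr xrzs rdu cuo iukgy
Final line 4: xrzs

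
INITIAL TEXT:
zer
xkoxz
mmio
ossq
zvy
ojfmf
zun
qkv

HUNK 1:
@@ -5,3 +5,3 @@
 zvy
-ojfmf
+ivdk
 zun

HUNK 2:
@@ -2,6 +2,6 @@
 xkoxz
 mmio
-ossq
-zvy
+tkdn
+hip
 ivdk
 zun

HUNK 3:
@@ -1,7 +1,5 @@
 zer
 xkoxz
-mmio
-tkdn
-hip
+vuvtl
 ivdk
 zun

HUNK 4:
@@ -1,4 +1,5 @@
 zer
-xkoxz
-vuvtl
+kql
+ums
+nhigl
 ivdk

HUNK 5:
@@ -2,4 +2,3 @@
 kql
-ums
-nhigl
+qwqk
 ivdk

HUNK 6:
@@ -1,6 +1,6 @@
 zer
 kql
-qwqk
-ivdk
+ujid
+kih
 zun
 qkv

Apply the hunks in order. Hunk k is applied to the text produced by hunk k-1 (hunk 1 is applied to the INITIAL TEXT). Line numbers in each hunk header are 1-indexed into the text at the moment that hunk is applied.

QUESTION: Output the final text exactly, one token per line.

Hunk 1: at line 5 remove [ojfmf] add [ivdk] -> 8 lines: zer xkoxz mmio ossq zvy ivdk zun qkv
Hunk 2: at line 2 remove [ossq,zvy] add [tkdn,hip] -> 8 lines: zer xkoxz mmio tkdn hip ivdk zun qkv
Hunk 3: at line 1 remove [mmio,tkdn,hip] add [vuvtl] -> 6 lines: zer xkoxz vuvtl ivdk zun qkv
Hunk 4: at line 1 remove [xkoxz,vuvtl] add [kql,ums,nhigl] -> 7 lines: zer kql ums nhigl ivdk zun qkv
Hunk 5: at line 2 remove [ums,nhigl] add [qwqk] -> 6 lines: zer kql qwqk ivdk zun qkv
Hunk 6: at line 1 remove [qwqk,ivdk] add [ujid,kih] -> 6 lines: zer kql ujid kih zun qkv

Answer: zer
kql
ujid
kih
zun
qkv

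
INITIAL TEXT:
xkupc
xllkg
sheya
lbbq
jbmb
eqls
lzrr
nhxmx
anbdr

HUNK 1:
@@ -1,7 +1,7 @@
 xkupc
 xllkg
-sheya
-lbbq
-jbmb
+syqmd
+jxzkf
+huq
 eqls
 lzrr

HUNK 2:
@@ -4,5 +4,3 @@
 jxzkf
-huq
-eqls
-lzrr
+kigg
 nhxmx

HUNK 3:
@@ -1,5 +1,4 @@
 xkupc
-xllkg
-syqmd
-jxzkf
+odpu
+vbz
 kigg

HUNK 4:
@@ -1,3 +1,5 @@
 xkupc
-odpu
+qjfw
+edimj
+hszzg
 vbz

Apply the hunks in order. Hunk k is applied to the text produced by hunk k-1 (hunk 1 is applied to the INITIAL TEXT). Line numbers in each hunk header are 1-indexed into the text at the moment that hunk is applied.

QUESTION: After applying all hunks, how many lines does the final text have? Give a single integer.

Hunk 1: at line 1 remove [sheya,lbbq,jbmb] add [syqmd,jxzkf,huq] -> 9 lines: xkupc xllkg syqmd jxzkf huq eqls lzrr nhxmx anbdr
Hunk 2: at line 4 remove [huq,eqls,lzrr] add [kigg] -> 7 lines: xkupc xllkg syqmd jxzkf kigg nhxmx anbdr
Hunk 3: at line 1 remove [xllkg,syqmd,jxzkf] add [odpu,vbz] -> 6 lines: xkupc odpu vbz kigg nhxmx anbdr
Hunk 4: at line 1 remove [odpu] add [qjfw,edimj,hszzg] -> 8 lines: xkupc qjfw edimj hszzg vbz kigg nhxmx anbdr
Final line count: 8

Answer: 8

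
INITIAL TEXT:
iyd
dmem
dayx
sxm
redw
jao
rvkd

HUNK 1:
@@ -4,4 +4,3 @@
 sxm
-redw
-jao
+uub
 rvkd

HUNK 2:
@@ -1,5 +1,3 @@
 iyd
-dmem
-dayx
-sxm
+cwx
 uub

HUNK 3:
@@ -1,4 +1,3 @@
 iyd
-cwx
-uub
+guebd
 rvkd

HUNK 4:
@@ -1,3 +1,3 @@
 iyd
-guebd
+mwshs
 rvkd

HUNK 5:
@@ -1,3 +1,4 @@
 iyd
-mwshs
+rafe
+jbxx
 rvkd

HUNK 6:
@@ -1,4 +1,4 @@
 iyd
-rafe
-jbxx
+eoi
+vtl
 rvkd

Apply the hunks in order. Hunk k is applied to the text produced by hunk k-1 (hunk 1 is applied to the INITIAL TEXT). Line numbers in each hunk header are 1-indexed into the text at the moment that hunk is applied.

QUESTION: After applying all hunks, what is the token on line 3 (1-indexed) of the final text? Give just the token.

Answer: vtl

Derivation:
Hunk 1: at line 4 remove [redw,jao] add [uub] -> 6 lines: iyd dmem dayx sxm uub rvkd
Hunk 2: at line 1 remove [dmem,dayx,sxm] add [cwx] -> 4 lines: iyd cwx uub rvkd
Hunk 3: at line 1 remove [cwx,uub] add [guebd] -> 3 lines: iyd guebd rvkd
Hunk 4: at line 1 remove [guebd] add [mwshs] -> 3 lines: iyd mwshs rvkd
Hunk 5: at line 1 remove [mwshs] add [rafe,jbxx] -> 4 lines: iyd rafe jbxx rvkd
Hunk 6: at line 1 remove [rafe,jbxx] add [eoi,vtl] -> 4 lines: iyd eoi vtl rvkd
Final line 3: vtl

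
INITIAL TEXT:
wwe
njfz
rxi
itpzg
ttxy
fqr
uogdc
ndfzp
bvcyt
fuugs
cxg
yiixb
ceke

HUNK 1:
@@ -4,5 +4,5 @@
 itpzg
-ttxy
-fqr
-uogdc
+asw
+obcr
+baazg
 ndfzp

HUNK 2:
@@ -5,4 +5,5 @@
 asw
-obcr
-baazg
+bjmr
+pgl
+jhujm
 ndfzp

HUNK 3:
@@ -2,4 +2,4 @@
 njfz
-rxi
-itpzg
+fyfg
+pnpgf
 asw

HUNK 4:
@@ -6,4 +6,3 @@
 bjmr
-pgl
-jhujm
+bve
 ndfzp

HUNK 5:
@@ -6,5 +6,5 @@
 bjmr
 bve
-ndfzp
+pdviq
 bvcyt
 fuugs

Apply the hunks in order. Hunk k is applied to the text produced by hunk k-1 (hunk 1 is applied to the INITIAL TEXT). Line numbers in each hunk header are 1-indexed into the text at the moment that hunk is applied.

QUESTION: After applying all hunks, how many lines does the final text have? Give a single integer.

Answer: 13

Derivation:
Hunk 1: at line 4 remove [ttxy,fqr,uogdc] add [asw,obcr,baazg] -> 13 lines: wwe njfz rxi itpzg asw obcr baazg ndfzp bvcyt fuugs cxg yiixb ceke
Hunk 2: at line 5 remove [obcr,baazg] add [bjmr,pgl,jhujm] -> 14 lines: wwe njfz rxi itpzg asw bjmr pgl jhujm ndfzp bvcyt fuugs cxg yiixb ceke
Hunk 3: at line 2 remove [rxi,itpzg] add [fyfg,pnpgf] -> 14 lines: wwe njfz fyfg pnpgf asw bjmr pgl jhujm ndfzp bvcyt fuugs cxg yiixb ceke
Hunk 4: at line 6 remove [pgl,jhujm] add [bve] -> 13 lines: wwe njfz fyfg pnpgf asw bjmr bve ndfzp bvcyt fuugs cxg yiixb ceke
Hunk 5: at line 6 remove [ndfzp] add [pdviq] -> 13 lines: wwe njfz fyfg pnpgf asw bjmr bve pdviq bvcyt fuugs cxg yiixb ceke
Final line count: 13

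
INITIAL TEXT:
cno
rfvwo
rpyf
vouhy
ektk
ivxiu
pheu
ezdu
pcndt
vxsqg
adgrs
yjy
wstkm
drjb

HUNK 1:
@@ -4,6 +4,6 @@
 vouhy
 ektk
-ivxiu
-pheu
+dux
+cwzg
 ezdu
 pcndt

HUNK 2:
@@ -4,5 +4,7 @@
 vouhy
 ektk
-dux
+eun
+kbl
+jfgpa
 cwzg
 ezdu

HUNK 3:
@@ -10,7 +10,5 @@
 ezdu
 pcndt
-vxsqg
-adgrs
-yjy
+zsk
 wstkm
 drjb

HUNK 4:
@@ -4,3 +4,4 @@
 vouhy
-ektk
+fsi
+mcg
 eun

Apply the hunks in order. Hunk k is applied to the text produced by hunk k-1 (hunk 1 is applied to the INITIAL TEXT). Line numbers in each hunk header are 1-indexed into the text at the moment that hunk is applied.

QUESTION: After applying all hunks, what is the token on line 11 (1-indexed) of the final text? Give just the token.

Answer: ezdu

Derivation:
Hunk 1: at line 4 remove [ivxiu,pheu] add [dux,cwzg] -> 14 lines: cno rfvwo rpyf vouhy ektk dux cwzg ezdu pcndt vxsqg adgrs yjy wstkm drjb
Hunk 2: at line 4 remove [dux] add [eun,kbl,jfgpa] -> 16 lines: cno rfvwo rpyf vouhy ektk eun kbl jfgpa cwzg ezdu pcndt vxsqg adgrs yjy wstkm drjb
Hunk 3: at line 10 remove [vxsqg,adgrs,yjy] add [zsk] -> 14 lines: cno rfvwo rpyf vouhy ektk eun kbl jfgpa cwzg ezdu pcndt zsk wstkm drjb
Hunk 4: at line 4 remove [ektk] add [fsi,mcg] -> 15 lines: cno rfvwo rpyf vouhy fsi mcg eun kbl jfgpa cwzg ezdu pcndt zsk wstkm drjb
Final line 11: ezdu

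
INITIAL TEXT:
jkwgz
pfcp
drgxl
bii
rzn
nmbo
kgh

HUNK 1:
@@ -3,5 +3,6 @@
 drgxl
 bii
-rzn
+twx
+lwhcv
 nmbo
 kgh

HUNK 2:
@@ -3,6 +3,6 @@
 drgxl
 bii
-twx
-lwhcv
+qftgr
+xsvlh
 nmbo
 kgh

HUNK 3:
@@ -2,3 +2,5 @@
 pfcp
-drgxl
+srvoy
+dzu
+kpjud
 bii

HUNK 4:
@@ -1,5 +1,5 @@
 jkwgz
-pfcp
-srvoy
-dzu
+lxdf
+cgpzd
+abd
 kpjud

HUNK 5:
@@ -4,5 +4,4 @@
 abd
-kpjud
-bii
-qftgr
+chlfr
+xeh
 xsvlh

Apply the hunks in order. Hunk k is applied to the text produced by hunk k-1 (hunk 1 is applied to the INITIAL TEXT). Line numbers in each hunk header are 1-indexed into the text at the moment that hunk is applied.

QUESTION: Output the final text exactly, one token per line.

Hunk 1: at line 3 remove [rzn] add [twx,lwhcv] -> 8 lines: jkwgz pfcp drgxl bii twx lwhcv nmbo kgh
Hunk 2: at line 3 remove [twx,lwhcv] add [qftgr,xsvlh] -> 8 lines: jkwgz pfcp drgxl bii qftgr xsvlh nmbo kgh
Hunk 3: at line 2 remove [drgxl] add [srvoy,dzu,kpjud] -> 10 lines: jkwgz pfcp srvoy dzu kpjud bii qftgr xsvlh nmbo kgh
Hunk 4: at line 1 remove [pfcp,srvoy,dzu] add [lxdf,cgpzd,abd] -> 10 lines: jkwgz lxdf cgpzd abd kpjud bii qftgr xsvlh nmbo kgh
Hunk 5: at line 4 remove [kpjud,bii,qftgr] add [chlfr,xeh] -> 9 lines: jkwgz lxdf cgpzd abd chlfr xeh xsvlh nmbo kgh

Answer: jkwgz
lxdf
cgpzd
abd
chlfr
xeh
xsvlh
nmbo
kgh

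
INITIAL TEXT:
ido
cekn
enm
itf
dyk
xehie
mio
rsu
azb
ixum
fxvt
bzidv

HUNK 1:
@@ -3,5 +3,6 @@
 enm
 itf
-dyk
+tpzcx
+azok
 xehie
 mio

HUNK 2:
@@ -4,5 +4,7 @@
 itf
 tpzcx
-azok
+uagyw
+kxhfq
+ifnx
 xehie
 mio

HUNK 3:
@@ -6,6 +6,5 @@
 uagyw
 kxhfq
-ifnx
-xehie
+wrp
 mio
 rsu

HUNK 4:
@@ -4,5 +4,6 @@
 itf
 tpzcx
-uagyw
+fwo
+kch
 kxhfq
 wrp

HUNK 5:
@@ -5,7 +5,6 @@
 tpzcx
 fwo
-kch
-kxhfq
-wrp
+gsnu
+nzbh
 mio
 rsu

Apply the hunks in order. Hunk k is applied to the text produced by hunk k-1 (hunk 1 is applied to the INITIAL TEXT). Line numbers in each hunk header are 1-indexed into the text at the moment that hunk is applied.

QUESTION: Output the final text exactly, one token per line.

Answer: ido
cekn
enm
itf
tpzcx
fwo
gsnu
nzbh
mio
rsu
azb
ixum
fxvt
bzidv

Derivation:
Hunk 1: at line 3 remove [dyk] add [tpzcx,azok] -> 13 lines: ido cekn enm itf tpzcx azok xehie mio rsu azb ixum fxvt bzidv
Hunk 2: at line 4 remove [azok] add [uagyw,kxhfq,ifnx] -> 15 lines: ido cekn enm itf tpzcx uagyw kxhfq ifnx xehie mio rsu azb ixum fxvt bzidv
Hunk 3: at line 6 remove [ifnx,xehie] add [wrp] -> 14 lines: ido cekn enm itf tpzcx uagyw kxhfq wrp mio rsu azb ixum fxvt bzidv
Hunk 4: at line 4 remove [uagyw] add [fwo,kch] -> 15 lines: ido cekn enm itf tpzcx fwo kch kxhfq wrp mio rsu azb ixum fxvt bzidv
Hunk 5: at line 5 remove [kch,kxhfq,wrp] add [gsnu,nzbh] -> 14 lines: ido cekn enm itf tpzcx fwo gsnu nzbh mio rsu azb ixum fxvt bzidv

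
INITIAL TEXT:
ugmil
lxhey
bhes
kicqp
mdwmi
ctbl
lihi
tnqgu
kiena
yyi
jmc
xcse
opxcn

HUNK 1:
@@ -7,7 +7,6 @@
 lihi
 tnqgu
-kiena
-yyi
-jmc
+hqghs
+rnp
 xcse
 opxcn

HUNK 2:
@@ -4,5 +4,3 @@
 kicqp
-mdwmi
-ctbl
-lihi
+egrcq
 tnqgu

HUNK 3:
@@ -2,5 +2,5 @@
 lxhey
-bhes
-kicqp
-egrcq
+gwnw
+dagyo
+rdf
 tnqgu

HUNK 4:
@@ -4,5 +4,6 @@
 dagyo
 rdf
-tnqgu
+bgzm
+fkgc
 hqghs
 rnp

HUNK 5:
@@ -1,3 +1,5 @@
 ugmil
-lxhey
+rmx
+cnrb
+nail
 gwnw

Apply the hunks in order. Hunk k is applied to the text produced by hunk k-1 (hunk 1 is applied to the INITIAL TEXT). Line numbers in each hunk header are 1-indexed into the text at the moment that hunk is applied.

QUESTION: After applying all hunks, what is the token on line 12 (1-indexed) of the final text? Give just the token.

Hunk 1: at line 7 remove [kiena,yyi,jmc] add [hqghs,rnp] -> 12 lines: ugmil lxhey bhes kicqp mdwmi ctbl lihi tnqgu hqghs rnp xcse opxcn
Hunk 2: at line 4 remove [mdwmi,ctbl,lihi] add [egrcq] -> 10 lines: ugmil lxhey bhes kicqp egrcq tnqgu hqghs rnp xcse opxcn
Hunk 3: at line 2 remove [bhes,kicqp,egrcq] add [gwnw,dagyo,rdf] -> 10 lines: ugmil lxhey gwnw dagyo rdf tnqgu hqghs rnp xcse opxcn
Hunk 4: at line 4 remove [tnqgu] add [bgzm,fkgc] -> 11 lines: ugmil lxhey gwnw dagyo rdf bgzm fkgc hqghs rnp xcse opxcn
Hunk 5: at line 1 remove [lxhey] add [rmx,cnrb,nail] -> 13 lines: ugmil rmx cnrb nail gwnw dagyo rdf bgzm fkgc hqghs rnp xcse opxcn
Final line 12: xcse

Answer: xcse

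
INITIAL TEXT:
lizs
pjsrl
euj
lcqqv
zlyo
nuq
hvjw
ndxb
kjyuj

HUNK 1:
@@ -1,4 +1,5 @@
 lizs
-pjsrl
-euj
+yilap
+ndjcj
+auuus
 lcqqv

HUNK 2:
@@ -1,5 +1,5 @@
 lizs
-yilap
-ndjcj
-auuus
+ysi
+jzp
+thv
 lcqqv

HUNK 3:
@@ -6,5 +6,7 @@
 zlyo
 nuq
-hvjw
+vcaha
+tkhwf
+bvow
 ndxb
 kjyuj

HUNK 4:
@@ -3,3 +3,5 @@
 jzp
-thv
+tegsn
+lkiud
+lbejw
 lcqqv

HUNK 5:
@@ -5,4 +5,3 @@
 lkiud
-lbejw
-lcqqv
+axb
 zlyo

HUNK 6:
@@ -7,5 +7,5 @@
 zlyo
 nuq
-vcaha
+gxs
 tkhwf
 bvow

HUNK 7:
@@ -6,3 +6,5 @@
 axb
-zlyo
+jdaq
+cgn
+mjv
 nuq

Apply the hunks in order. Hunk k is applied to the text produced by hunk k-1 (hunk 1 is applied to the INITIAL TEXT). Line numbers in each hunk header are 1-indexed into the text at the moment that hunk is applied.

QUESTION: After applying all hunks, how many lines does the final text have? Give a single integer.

Answer: 15

Derivation:
Hunk 1: at line 1 remove [pjsrl,euj] add [yilap,ndjcj,auuus] -> 10 lines: lizs yilap ndjcj auuus lcqqv zlyo nuq hvjw ndxb kjyuj
Hunk 2: at line 1 remove [yilap,ndjcj,auuus] add [ysi,jzp,thv] -> 10 lines: lizs ysi jzp thv lcqqv zlyo nuq hvjw ndxb kjyuj
Hunk 3: at line 6 remove [hvjw] add [vcaha,tkhwf,bvow] -> 12 lines: lizs ysi jzp thv lcqqv zlyo nuq vcaha tkhwf bvow ndxb kjyuj
Hunk 4: at line 3 remove [thv] add [tegsn,lkiud,lbejw] -> 14 lines: lizs ysi jzp tegsn lkiud lbejw lcqqv zlyo nuq vcaha tkhwf bvow ndxb kjyuj
Hunk 5: at line 5 remove [lbejw,lcqqv] add [axb] -> 13 lines: lizs ysi jzp tegsn lkiud axb zlyo nuq vcaha tkhwf bvow ndxb kjyuj
Hunk 6: at line 7 remove [vcaha] add [gxs] -> 13 lines: lizs ysi jzp tegsn lkiud axb zlyo nuq gxs tkhwf bvow ndxb kjyuj
Hunk 7: at line 6 remove [zlyo] add [jdaq,cgn,mjv] -> 15 lines: lizs ysi jzp tegsn lkiud axb jdaq cgn mjv nuq gxs tkhwf bvow ndxb kjyuj
Final line count: 15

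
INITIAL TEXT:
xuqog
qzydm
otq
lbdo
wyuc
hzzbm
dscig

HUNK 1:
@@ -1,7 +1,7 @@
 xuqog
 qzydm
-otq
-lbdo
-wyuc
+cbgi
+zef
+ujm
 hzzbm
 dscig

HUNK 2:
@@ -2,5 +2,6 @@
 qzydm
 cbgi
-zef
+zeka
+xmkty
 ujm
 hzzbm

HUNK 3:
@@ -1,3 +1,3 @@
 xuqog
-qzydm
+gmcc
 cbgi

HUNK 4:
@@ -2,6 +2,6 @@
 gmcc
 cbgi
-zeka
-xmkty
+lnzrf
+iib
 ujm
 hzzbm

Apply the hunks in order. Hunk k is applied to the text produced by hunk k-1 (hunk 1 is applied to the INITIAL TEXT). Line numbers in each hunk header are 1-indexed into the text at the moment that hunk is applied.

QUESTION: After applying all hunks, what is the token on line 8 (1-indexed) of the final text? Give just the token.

Answer: dscig

Derivation:
Hunk 1: at line 1 remove [otq,lbdo,wyuc] add [cbgi,zef,ujm] -> 7 lines: xuqog qzydm cbgi zef ujm hzzbm dscig
Hunk 2: at line 2 remove [zef] add [zeka,xmkty] -> 8 lines: xuqog qzydm cbgi zeka xmkty ujm hzzbm dscig
Hunk 3: at line 1 remove [qzydm] add [gmcc] -> 8 lines: xuqog gmcc cbgi zeka xmkty ujm hzzbm dscig
Hunk 4: at line 2 remove [zeka,xmkty] add [lnzrf,iib] -> 8 lines: xuqog gmcc cbgi lnzrf iib ujm hzzbm dscig
Final line 8: dscig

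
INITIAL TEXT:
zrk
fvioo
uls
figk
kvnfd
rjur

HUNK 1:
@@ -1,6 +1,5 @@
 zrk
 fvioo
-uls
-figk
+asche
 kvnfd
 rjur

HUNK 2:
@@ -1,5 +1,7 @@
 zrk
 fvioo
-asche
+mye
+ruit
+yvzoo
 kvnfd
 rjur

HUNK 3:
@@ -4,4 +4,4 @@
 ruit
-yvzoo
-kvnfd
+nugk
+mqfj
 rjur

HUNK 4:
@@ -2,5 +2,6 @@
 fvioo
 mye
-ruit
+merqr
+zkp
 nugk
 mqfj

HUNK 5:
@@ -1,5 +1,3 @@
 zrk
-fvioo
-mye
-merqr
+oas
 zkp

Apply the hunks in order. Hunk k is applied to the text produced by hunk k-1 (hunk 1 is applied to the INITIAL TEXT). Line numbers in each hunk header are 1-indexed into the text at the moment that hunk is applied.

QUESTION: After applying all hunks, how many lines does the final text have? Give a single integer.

Answer: 6

Derivation:
Hunk 1: at line 1 remove [uls,figk] add [asche] -> 5 lines: zrk fvioo asche kvnfd rjur
Hunk 2: at line 1 remove [asche] add [mye,ruit,yvzoo] -> 7 lines: zrk fvioo mye ruit yvzoo kvnfd rjur
Hunk 3: at line 4 remove [yvzoo,kvnfd] add [nugk,mqfj] -> 7 lines: zrk fvioo mye ruit nugk mqfj rjur
Hunk 4: at line 2 remove [ruit] add [merqr,zkp] -> 8 lines: zrk fvioo mye merqr zkp nugk mqfj rjur
Hunk 5: at line 1 remove [fvioo,mye,merqr] add [oas] -> 6 lines: zrk oas zkp nugk mqfj rjur
Final line count: 6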